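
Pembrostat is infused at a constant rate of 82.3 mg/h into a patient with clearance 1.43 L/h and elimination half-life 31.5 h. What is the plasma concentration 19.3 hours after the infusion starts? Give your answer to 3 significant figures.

19.9 µg/mL

Css = rate / CL = 82.3 / 1.43 = 57.55 µg/mL
k = ln 2 / 31.5 = 0.02200 h⁻¹
C(t) = Css (1 − e^(−kt)) = 57.55 × (1 − e^(−0.4247)) = 57.55 × 0.3460 ≈ 19.9 µg/mL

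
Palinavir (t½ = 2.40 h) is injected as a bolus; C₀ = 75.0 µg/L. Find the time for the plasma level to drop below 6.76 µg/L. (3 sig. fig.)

k = ln 2 / 2.40 = 0.2888 h⁻¹
C(t) = C₀ e^(−kt)  ⇒  t = ln(C₀/C) / k
t = ln(75.0/6.76) / 0.2888 = 2.406 / 0.2888 ≈ 8.33 hours

8.33 hours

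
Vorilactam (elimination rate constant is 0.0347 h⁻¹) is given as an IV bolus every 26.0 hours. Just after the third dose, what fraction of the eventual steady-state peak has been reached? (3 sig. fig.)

f_n = 1 − e^(−nkτ) = 1 − e^(−3 × 0.03470 × 26.0) = 1 − e^(−2.707) = 1 − 0.06676 ≈ 0.933

0.933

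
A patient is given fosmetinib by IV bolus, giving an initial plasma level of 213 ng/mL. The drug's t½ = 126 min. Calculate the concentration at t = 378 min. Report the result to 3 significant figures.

k = ln 2 / 126 = 0.005501 min⁻¹
C(t) = C₀ e^(−kt) = 213 × e^(−0.005501 × 378) = 213 × e^(−2.079) = 213 × 0.1250 ≈ 26.6 ng/mL

26.6 ng/mL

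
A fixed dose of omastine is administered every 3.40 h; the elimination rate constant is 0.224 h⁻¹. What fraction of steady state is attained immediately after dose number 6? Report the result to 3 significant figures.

f_n = 1 − e^(−nkτ) = 1 − e^(−6 × 0.2240 × 3.40) = 1 − e^(−4.570) = 1 − 0.01036 ≈ 0.990

0.990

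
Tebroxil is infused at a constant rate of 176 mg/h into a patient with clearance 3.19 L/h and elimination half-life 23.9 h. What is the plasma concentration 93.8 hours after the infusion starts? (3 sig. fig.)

51.5 mg/L

Css = rate / CL = 176 / 3.19 = 55.17 mg/L
k = ln 2 / 23.9 = 0.02900 h⁻¹
C(t) = Css (1 − e^(−kt)) = 55.17 × (1 − e^(−2.720)) = 55.17 × 0.9342 ≈ 51.5 mg/L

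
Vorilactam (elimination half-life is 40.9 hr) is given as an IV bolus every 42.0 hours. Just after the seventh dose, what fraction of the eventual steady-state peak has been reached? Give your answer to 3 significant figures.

k = ln 2 / 40.9 = 0.01695 hr⁻¹
f_n = 1 − e^(−nkτ) = 1 − e^(−7 × 0.01695 × 42.0) = 1 − e^(−4.983) = 1 − 0.006857 ≈ 0.993

0.993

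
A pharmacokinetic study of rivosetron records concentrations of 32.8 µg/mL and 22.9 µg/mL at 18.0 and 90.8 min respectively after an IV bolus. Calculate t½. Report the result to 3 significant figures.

k = ln(C₁/C₂) / (t₂ − t₁) = ln(32.8/22.9) / (90.8 − 18.0)
  = 0.3593 / 72.80 = 0.004935 min⁻¹
t½ = ln 2 / k = ln 2 / 0.004935 ≈ 140 minutes

140 minutes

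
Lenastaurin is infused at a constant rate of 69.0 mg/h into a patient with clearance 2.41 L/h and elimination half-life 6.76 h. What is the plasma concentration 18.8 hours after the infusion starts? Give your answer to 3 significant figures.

24.5 mg/L

Css = rate / CL = 69.0 / 2.41 = 28.63 mg/L
k = ln 2 / 6.76 = 0.1025 h⁻¹
C(t) = Css (1 − e^(−kt)) = 28.63 × (1 − e^(−1.928)) = 28.63 × 0.8545 ≈ 24.5 mg/L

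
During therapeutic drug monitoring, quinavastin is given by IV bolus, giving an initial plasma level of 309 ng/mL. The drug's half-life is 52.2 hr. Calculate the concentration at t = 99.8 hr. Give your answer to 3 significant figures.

82.1 ng/mL

k = ln 2 / 52.2 = 0.01328 hr⁻¹
99.8 hr is 1.912 half-lives, so C = 309 × (1/2)^1.912 = 309 × 0.2657 ≈ 82.1 ng/mL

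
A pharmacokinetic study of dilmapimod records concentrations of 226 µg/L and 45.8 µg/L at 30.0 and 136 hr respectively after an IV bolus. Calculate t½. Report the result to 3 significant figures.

46.0 hours

k = ln(C₁/C₂) / (t₂ − t₁) = ln(226/45.8) / (136 − 30.0)
  = 1.596 / 106.0 = 0.01506 hr⁻¹
t½ = ln 2 / k = ln 2 / 0.01506 ≈ 46.0 hours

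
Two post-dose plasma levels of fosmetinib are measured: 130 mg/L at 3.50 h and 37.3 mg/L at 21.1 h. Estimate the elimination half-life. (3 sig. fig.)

k = ln(C₁/C₂) / (t₂ − t₁) = ln(130/37.3) / (21.1 − 3.50)
  = 1.249 / 17.60 = 0.07094 h⁻¹
t½ = ln 2 / k = ln 2 / 0.07094 ≈ 9.77 hours

9.77 hours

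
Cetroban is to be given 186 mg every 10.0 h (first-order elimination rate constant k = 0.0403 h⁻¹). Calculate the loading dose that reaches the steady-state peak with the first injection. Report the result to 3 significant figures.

561 mg

Accumulation ratio R = 1 / (1 − e^(−kτ)) = 1 / (1 − e^(−0.04030×10.0)) = 1 / (1 − 0.6683) = 3.015
Loading dose = maintenance dose × R = 186 × 3.015 ≈ 561 mg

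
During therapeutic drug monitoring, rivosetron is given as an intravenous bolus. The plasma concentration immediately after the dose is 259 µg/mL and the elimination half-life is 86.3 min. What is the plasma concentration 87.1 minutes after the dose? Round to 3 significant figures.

k = ln 2 / 86.3 = 0.008032 min⁻¹
87.1 min is 1.009 half-lives, so C = 259 × (1/2)^1.009 = 259 × 0.4968 ≈ 129 µg/mL

129 µg/mL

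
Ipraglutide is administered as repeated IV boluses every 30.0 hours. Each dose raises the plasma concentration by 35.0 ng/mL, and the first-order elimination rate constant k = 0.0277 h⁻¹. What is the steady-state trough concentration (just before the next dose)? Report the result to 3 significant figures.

Fraction remaining after one interval: e^(−kτ) = e^(−0.02770 × 30.0) = 0.4356
R = 1 / (1 − 0.4356) = 1.772
Css,max = 35.0 × 1.772 = 62.01 ng/mL
Css,min = Css,max × e^(−kτ) = 62.01 × 0.4356 ≈ 27.0 ng/mL

27.0 ng/mL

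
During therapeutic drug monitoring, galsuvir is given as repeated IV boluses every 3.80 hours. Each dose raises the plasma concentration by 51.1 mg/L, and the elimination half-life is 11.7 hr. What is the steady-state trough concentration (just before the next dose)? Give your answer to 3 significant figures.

k = ln 2 / 11.7 = 0.05924 hr⁻¹
Fraction remaining after one interval: e^(−kτ) = e^(−0.05924 × 3.80) = 0.7984
R = 1 / (1 − 0.7984) = 4.961
Css,max = 51.1 × 4.961 = 253.5 mg/L
Css,min = Css,max × e^(−kτ) = 253.5 × 0.7984 ≈ 202 mg/L

202 mg/L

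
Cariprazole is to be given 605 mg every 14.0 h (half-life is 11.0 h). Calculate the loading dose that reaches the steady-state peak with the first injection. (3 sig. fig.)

k = ln 2 / 11.0 = 0.06301 h⁻¹
Accumulation ratio R = 1 / (1 − e^(−kτ)) = 1 / (1 − e^(−0.06301×14.0)) = 1 / (1 − 0.4139) = 1.706
Loading dose = maintenance dose × R = 605 × 1.706 ≈ 1030 mg

1030 mg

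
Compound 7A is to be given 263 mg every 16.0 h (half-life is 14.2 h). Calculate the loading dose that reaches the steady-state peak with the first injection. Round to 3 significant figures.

485 mg

k = ln 2 / 14.2 = 0.04881 h⁻¹
Accumulation ratio R = 1 / (1 − e^(−kτ)) = 1 / (1 − e^(−0.04881×16.0)) = 1 / (1 − 0.4579) = 1.845
Loading dose = maintenance dose × R = 263 × 1.845 ≈ 485 mg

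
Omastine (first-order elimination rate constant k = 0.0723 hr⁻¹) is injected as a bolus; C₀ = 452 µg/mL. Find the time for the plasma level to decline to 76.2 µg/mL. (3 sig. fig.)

24.6 hours

C(t) = C₀ e^(−kt)  ⇒  t = ln(C₀/C) / k
t = ln(452/76.2) / 0.07230 = 1.780 / 0.07230 ≈ 24.6 hours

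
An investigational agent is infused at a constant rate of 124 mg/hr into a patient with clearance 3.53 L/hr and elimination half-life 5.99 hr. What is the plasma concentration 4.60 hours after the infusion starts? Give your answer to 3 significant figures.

14.5 µg/mL

Css = rate / CL = 124 / 3.53 = 35.13 µg/mL
k = ln 2 / 5.99 = 0.1157 hr⁻¹
C(t) = Css (1 − e^(−kt)) = 35.13 × (1 − e^(−0.5323)) = 35.13 × 0.4127 ≈ 14.5 µg/mL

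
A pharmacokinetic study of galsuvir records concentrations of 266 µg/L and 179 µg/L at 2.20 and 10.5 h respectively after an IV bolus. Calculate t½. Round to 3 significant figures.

k = ln(C₁/C₂) / (t₂ − t₁) = ln(266/179) / (10.5 − 2.20)
  = 0.3961 / 8.300 = 0.04772 h⁻¹
t½ = ln 2 / k = ln 2 / 0.04772 ≈ 14.5 hours

14.5 hours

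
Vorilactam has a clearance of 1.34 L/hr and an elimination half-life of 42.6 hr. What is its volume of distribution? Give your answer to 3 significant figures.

k = ln 2 / t½ = ln 2 / 42.6 = 0.01627 hr⁻¹
V = CL / k = 1.34 / 0.01627 ≈ 82.4 L

82.4 L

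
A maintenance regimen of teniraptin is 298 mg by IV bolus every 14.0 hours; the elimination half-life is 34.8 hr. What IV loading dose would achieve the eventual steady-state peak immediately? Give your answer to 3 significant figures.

1220 mg

k = ln 2 / 34.8 = 0.01992 hr⁻¹
Accumulation ratio R = 1 / (1 − e^(−kτ)) = 1 / (1 − e^(−0.01992×14.0)) = 1 / (1 − 0.7567) = 4.109
Loading dose = maintenance dose × R = 298 × 4.109 ≈ 1220 mg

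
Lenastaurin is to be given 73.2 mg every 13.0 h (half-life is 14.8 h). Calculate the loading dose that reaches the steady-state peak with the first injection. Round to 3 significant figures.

161 mg

k = ln 2 / 14.8 = 0.04683 h⁻¹
Accumulation ratio R = 1 / (1 − e^(−kτ)) = 1 / (1 − e^(−0.04683×13.0)) = 1 / (1 − 0.5440) = 2.193
Loading dose = maintenance dose × R = 73.2 × 2.193 ≈ 161 mg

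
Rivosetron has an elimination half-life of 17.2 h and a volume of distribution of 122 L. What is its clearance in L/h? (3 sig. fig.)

4.92 L/h

k = ln 2 / t½ = ln 2 / 17.2 = 0.04030 h⁻¹
CL = k · V = 0.04030 × 122 ≈ 4.92 L/h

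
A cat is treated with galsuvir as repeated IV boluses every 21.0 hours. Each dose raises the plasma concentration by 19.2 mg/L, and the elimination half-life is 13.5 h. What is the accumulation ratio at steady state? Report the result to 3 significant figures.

k = ln 2 / 13.5 = 0.05134 h⁻¹
Fraction remaining after one interval: e^(−kτ) = e^(−0.05134 × 21.0) = 0.3402
R = 1 / (1 − 0.3402) = 1 / 0.6598 ≈ 1.52

1.52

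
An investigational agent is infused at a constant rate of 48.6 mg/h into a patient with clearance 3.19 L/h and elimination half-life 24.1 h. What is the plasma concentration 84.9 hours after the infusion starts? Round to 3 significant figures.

13.9 mg/L

Css = rate / CL = 48.6 / 3.19 = 15.24 mg/L
k = ln 2 / 24.1 = 0.02876 h⁻¹
C(t) = Css (1 − e^(−kt)) = 15.24 × (1 − e^(−2.442)) = 15.24 × 0.9130 ≈ 13.9 mg/L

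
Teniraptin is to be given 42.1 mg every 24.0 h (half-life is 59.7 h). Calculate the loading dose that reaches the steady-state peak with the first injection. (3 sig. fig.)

173 mg

k = ln 2 / 59.7 = 0.01161 h⁻¹
Accumulation ratio R = 1 / (1 − e^(−kτ)) = 1 / (1 − e^(−0.01161×24.0)) = 1 / (1 − 0.7568) = 4.112
Loading dose = maintenance dose × R = 42.1 × 4.112 ≈ 173 mg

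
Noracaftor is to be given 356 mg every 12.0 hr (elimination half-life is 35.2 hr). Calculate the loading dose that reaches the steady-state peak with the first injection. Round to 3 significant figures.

k = ln 2 / 35.2 = 0.01969 hr⁻¹
Accumulation ratio R = 1 / (1 − e^(−kτ)) = 1 / (1 − e^(−0.01969×12.0)) = 1 / (1 − 0.7895) = 4.752
Loading dose = maintenance dose × R = 356 × 4.752 ≈ 1690 mg

1690 mg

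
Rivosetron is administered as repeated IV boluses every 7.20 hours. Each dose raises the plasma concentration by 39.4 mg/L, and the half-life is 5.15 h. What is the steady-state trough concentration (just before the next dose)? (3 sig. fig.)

k = ln 2 / 5.15 = 0.1346 h⁻¹
Fraction remaining after one interval: e^(−kτ) = e^(−0.1346 × 7.20) = 0.3794
R = 1 / (1 − 0.3794) = 1.611
Css,max = 39.4 × 1.611 = 63.49 mg/L
Css,min = Css,max × e^(−kτ) = 63.49 × 0.3794 ≈ 24.1 mg/L

24.1 mg/L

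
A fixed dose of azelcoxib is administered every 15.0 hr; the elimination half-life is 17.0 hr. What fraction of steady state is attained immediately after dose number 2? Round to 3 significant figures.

k = ln 2 / 17.0 = 0.04077 hr⁻¹
f_n = 1 − e^(−nkτ) = 1 − e^(−2 × 0.04077 × 15.0) = 1 − e^(−1.223) = 1 − 0.2943 ≈ 0.706

0.706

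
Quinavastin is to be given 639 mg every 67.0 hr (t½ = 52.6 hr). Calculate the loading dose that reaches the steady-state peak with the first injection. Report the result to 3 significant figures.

1090 mg

k = ln 2 / 52.6 = 0.01318 hr⁻¹
Accumulation ratio R = 1 / (1 − e^(−kτ)) = 1 / (1 − e^(−0.01318×67.0)) = 1 / (1 − 0.4136) = 1.705
Loading dose = maintenance dose × R = 639 × 1.705 ≈ 1090 mg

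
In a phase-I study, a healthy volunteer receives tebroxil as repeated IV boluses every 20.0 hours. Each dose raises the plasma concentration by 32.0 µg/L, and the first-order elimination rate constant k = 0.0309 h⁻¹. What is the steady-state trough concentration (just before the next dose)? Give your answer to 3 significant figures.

37.4 µg/L

Fraction remaining after one interval: e^(−kτ) = e^(−0.03090 × 20.0) = 0.5390
R = 1 / (1 − 0.5390) = 2.169
Css,max = 32.0 × 2.169 = 69.42 µg/L
Css,min = Css,max × e^(−kτ) = 69.42 × 0.5390 ≈ 37.4 µg/L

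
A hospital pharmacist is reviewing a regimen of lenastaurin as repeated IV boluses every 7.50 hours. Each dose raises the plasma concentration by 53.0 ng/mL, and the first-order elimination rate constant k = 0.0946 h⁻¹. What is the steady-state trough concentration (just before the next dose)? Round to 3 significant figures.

Fraction remaining after one interval: e^(−kτ) = e^(−0.09460 × 7.50) = 0.4919
R = 1 / (1 − 0.4919) = 1.968
Css,max = 53.0 × 1.968 = 104.3 ng/mL
Css,min = Css,max × e^(−kτ) = 104.3 × 0.4919 ≈ 51.3 ng/mL

51.3 ng/mL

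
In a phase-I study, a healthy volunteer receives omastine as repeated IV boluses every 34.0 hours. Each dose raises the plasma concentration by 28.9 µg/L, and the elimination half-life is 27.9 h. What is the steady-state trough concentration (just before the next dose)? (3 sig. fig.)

21.8 µg/L

k = ln 2 / 27.9 = 0.02484 h⁻¹
Fraction remaining after one interval: e^(−kτ) = e^(−0.02484 × 34.0) = 0.4297
R = 1 / (1 − 0.4297) = 1.753
Css,max = 28.9 × 1.753 = 50.67 µg/L
Css,min = Css,max × e^(−kτ) = 50.67 × 0.4297 ≈ 21.8 µg/L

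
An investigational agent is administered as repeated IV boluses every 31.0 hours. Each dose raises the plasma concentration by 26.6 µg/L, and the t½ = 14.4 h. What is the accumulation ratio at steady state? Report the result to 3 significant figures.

1.29

k = ln 2 / 14.4 = 0.04814 h⁻¹
Fraction remaining after one interval: e^(−kτ) = e^(−0.04814 × 31.0) = 0.2249
R = 1 / (1 − 0.2249) = 1 / 0.7751 ≈ 1.29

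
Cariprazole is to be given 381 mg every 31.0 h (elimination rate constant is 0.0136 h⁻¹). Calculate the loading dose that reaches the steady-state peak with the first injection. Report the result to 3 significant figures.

Accumulation ratio R = 1 / (1 − e^(−kτ)) = 1 / (1 − e^(−0.01360×31.0)) = 1 / (1 − 0.6560) = 2.907
Loading dose = maintenance dose × R = 381 × 2.907 ≈ 1110 mg

1110 mg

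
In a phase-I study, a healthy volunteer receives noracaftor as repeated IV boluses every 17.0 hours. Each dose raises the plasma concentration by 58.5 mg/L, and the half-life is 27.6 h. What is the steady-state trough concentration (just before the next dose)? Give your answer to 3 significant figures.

110 mg/L

k = ln 2 / 27.6 = 0.02511 h⁻¹
Fraction remaining after one interval: e^(−kτ) = e^(−0.02511 × 17.0) = 0.6525
R = 1 / (1 − 0.6525) = 2.878
Css,max = 58.5 × 2.878 = 168.3 mg/L
Css,min = Css,max × e^(−kτ) = 168.3 × 0.6525 ≈ 110 mg/L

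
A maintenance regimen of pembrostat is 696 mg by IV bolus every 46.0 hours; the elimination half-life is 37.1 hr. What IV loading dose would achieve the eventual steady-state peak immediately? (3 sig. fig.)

1210 mg

k = ln 2 / 37.1 = 0.01868 hr⁻¹
Accumulation ratio R = 1 / (1 − e^(−kτ)) = 1 / (1 − e^(−0.01868×46.0)) = 1 / (1 − 0.4234) = 1.734
Loading dose = maintenance dose × R = 696 × 1.734 ≈ 1210 mg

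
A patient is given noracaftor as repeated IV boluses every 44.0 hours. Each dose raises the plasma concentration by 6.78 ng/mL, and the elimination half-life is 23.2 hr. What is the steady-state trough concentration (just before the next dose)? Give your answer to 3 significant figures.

k = ln 2 / 23.2 = 0.02988 hr⁻¹
Fraction remaining after one interval: e^(−kτ) = e^(−0.02988 × 44.0) = 0.2686
R = 1 / (1 − 0.2686) = 1.367
Css,max = 6.78 × 1.367 = 9.270 ng/mL
Css,min = Css,max × e^(−kτ) = 9.270 × 0.2686 ≈ 2.49 ng/mL

2.49 ng/mL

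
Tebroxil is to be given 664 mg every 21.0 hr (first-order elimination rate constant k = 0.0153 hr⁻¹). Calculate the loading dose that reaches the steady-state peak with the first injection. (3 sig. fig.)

Accumulation ratio R = 1 / (1 − e^(−kτ)) = 1 / (1 − e^(−0.01530×21.0)) = 1 / (1 − 0.7252) = 3.639
Loading dose = maintenance dose × R = 664 × 3.639 ≈ 2420 mg

2420 mg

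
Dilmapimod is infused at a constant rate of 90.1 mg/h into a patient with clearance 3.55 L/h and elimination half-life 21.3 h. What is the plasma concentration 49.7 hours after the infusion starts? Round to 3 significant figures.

Css = rate / CL = 90.1 / 3.55 = 25.38 mg/L
k = ln 2 / 21.3 = 0.03254 h⁻¹
C(t) = Css (1 − e^(−kt)) = 25.38 × (1 − e^(−1.617)) = 25.38 × 0.8016 ≈ 20.3 mg/L

20.3 mg/L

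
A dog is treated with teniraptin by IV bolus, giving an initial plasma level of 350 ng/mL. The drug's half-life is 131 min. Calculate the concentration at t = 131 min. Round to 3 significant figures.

175 ng/mL

k = ln 2 / 131 = 0.005291 min⁻¹
131 min is 1.000 half-lives, so C = 350 × (1/2)^1.000 = 350 × 0.5000 ≈ 175 ng/mL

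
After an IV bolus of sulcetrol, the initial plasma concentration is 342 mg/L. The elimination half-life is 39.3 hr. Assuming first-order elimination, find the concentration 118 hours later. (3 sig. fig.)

k = ln 2 / 39.3 = 0.01764 hr⁻¹
118 hr is 3.003 half-lives, so C = 342 × (1/2)^3.003 = 342 × 0.1248 ≈ 42.7 mg/L

42.7 mg/L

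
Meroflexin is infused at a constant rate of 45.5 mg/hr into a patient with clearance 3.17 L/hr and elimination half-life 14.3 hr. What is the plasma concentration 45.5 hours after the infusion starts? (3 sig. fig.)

Css = rate / CL = 45.5 / 3.17 = 14.35 mg/L
k = ln 2 / 14.3 = 0.04847 hr⁻¹
C(t) = Css (1 − e^(−kt)) = 14.35 × (1 − e^(−2.205)) = 14.35 × 0.8898 ≈ 12.8 mg/L

12.8 mg/L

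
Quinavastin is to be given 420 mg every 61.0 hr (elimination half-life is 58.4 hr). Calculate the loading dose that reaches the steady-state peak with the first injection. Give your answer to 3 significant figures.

k = ln 2 / 58.4 = 0.01187 hr⁻¹
Accumulation ratio R = 1 / (1 − e^(−kτ)) = 1 / (1 − e^(−0.01187×61.0)) = 1 / (1 − 0.4848) = 1.941
Loading dose = maintenance dose × R = 420 × 1.941 ≈ 815 mg

815 mg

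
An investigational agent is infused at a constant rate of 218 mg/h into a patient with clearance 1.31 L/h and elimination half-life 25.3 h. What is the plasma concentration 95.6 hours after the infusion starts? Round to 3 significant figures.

Css = rate / CL = 218 / 1.31 = 166.4 µg/mL
k = ln 2 / 25.3 = 0.02740 h⁻¹
C(t) = Css (1 − e^(−kt)) = 166.4 × (1 − e^(−2.619)) = 166.4 × 0.9271 ≈ 154 µg/mL

154 µg/mL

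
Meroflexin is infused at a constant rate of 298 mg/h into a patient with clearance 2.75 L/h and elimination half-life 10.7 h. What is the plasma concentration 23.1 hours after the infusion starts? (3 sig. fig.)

Css = rate / CL = 298 / 2.75 = 108.4 mg/L
k = ln 2 / 10.7 = 0.06478 h⁻¹
C(t) = Css (1 − e^(−kt)) = 108.4 × (1 − e^(−1.496)) = 108.4 × 0.7761 ≈ 84.1 mg/L

84.1 mg/L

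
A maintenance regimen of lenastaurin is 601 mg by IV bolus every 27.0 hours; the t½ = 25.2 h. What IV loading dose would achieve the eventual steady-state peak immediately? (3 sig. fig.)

1150 mg

k = ln 2 / 25.2 = 0.02751 h⁻¹
Accumulation ratio R = 1 / (1 − e^(−kτ)) = 1 / (1 − e^(−0.02751×27.0)) = 1 / (1 − 0.4758) = 1.908
Loading dose = maintenance dose × R = 601 × 1.908 ≈ 1150 mg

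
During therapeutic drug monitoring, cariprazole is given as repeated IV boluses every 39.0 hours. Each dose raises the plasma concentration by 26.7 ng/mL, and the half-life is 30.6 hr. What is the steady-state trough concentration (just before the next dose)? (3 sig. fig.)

18.8 ng/mL

k = ln 2 / 30.6 = 0.02265 hr⁻¹
Fraction remaining after one interval: e^(−kτ) = e^(−0.02265 × 39.0) = 0.4134
R = 1 / (1 − 0.4134) = 1.705
Css,max = 26.7 × 1.705 = 45.51 ng/mL
Css,min = Css,max × e^(−kτ) = 45.51 × 0.4134 ≈ 18.8 ng/mL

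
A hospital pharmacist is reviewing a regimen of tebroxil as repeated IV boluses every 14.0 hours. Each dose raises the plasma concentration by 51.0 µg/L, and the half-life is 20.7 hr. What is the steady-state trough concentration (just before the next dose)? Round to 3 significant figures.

85.3 µg/L

k = ln 2 / 20.7 = 0.03349 hr⁻¹
Fraction remaining after one interval: e^(−kτ) = e^(−0.03349 × 14.0) = 0.6258
R = 1 / (1 − 0.6258) = 2.672
Css,max = 51.0 × 2.672 = 136.3 µg/L
Css,min = Css,max × e^(−kτ) = 136.3 × 0.6258 ≈ 85.3 µg/L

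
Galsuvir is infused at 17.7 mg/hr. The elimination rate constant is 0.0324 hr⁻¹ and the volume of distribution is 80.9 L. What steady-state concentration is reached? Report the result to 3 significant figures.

6.75 mg/L

CL = k · V = 0.0324 × 80.9 = 2.621 L/hr
Css = rate / CL = 17.7 / 2.621 ≈ 6.75 mg/L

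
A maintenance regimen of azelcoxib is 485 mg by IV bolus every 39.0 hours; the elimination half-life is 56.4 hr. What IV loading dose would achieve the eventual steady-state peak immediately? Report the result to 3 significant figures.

1270 mg

k = ln 2 / 56.4 = 0.01229 hr⁻¹
Accumulation ratio R = 1 / (1 − e^(−kτ)) = 1 / (1 − e^(−0.01229×39.0)) = 1 / (1 − 0.6192) = 2.626
Loading dose = maintenance dose × R = 485 × 2.626 ≈ 1270 mg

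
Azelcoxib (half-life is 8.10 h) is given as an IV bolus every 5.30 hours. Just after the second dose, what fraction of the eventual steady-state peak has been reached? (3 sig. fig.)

k = ln 2 / 8.10 = 0.08557 h⁻¹
f_n = 1 − e^(−nkτ) = 1 − e^(−2 × 0.08557 × 5.30) = 1 − e^(−0.9071) = 1 − 0.4037 ≈ 0.596

0.596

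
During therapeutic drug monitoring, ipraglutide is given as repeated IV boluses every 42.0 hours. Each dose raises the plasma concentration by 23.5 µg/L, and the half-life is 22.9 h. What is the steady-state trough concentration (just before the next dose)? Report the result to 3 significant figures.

k = ln 2 / 22.9 = 0.03027 h⁻¹
Fraction remaining after one interval: e^(−kτ) = e^(−0.03027 × 42.0) = 0.2805
R = 1 / (1 − 0.2805) = 1.390
Css,max = 23.5 × 1.390 = 32.66 µg/L
Css,min = Css,max × e^(−kτ) = 32.66 × 0.2805 ≈ 9.16 µg/L

9.16 µg/L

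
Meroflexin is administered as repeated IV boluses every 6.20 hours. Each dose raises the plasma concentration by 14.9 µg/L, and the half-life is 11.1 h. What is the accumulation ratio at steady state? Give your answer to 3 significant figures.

k = ln 2 / 11.1 = 0.06245 h⁻¹
Fraction remaining after one interval: e^(−kτ) = e^(−0.06245 × 6.20) = 0.6790
R = 1 / (1 − 0.6790) = 1 / 0.3210 ≈ 3.12

3.12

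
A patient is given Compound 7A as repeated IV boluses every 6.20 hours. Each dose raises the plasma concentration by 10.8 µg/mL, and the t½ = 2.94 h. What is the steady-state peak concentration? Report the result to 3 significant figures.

k = ln 2 / 2.94 = 0.2358 h⁻¹
Fraction remaining after one interval: e^(−kτ) = e^(−0.2358 × 6.20) = 0.2318
R = 1 / (1 − 0.2318) = 1.302
Css,max = 10.8 × 1.302 ≈ 14.1 µg/mL

14.1 µg/mL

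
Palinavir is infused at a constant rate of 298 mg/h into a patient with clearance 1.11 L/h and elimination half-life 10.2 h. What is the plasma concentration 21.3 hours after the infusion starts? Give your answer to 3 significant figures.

Css = rate / CL = 298 / 1.11 = 268.5 mg/L
k = ln 2 / 10.2 = 0.06796 h⁻¹
C(t) = Css (1 − e^(−kt)) = 268.5 × (1 − e^(−1.447)) = 268.5 × 0.7648 ≈ 205 mg/L

205 mg/L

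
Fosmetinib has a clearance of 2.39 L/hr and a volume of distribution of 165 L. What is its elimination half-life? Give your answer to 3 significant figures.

47.9 hours

k = CL / V = 2.39 / 165 = 0.01448 hr⁻¹
t½ = ln 2 / k = ln 2 / 0.01448 ≈ 47.9 hours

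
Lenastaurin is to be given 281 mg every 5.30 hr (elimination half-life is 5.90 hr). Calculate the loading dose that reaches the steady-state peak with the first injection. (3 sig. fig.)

606 mg

k = ln 2 / 5.90 = 0.1175 hr⁻¹
Accumulation ratio R = 1 / (1 − e^(−kτ)) = 1 / (1 − e^(−0.1175×5.30)) = 1 / (1 − 0.5365) = 2.158
Loading dose = maintenance dose × R = 281 × 2.158 ≈ 606 mg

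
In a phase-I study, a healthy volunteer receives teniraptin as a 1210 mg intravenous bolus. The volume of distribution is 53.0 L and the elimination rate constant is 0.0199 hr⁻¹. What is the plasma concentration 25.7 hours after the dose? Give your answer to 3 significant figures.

13.7 mg/L

C₀ = dose / V = 1210 / 53.0 = 22.83 mg/L
C(t) = C₀ e^(−kt) = 22.83 × e^(−0.01990 × 25.7) = 22.83 × e^(−0.5114) = 22.83 × 0.5996 ≈ 13.7 mg/L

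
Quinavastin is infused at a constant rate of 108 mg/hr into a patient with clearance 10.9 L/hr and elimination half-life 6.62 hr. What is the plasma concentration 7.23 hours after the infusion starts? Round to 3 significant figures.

5.26 µg/mL

Css = rate / CL = 108 / 10.9 = 9.908 µg/mL
k = ln 2 / 6.62 = 0.1047 hr⁻¹
C(t) = Css (1 − e^(−kt)) = 9.908 × (1 − e^(−0.7570)) = 9.908 × 0.5309 ≈ 5.26 µg/mL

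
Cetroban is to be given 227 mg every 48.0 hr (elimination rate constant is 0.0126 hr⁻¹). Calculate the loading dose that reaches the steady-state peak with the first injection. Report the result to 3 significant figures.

500 mg

Accumulation ratio R = 1 / (1 − e^(−kτ)) = 1 / (1 − e^(−0.01260×48.0)) = 1 / (1 − 0.5462) = 2.204
Loading dose = maintenance dose × R = 227 × 2.204 ≈ 500 mg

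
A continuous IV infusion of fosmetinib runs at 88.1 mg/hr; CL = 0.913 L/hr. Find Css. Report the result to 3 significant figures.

Css = infusion rate / CL = 88.1 / 0.913 ≈ 96.5 µg/mL

96.5 µg/mL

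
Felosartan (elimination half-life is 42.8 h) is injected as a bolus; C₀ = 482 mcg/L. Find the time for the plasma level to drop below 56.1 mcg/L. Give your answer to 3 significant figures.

133 hours

k = ln 2 / 42.8 = 0.01620 h⁻¹
C(t) = C₀ e^(−kt)  ⇒  t = ln(C₀/C) / k
t = ln(482/56.1) / 0.01620 = 2.151 / 0.01620 ≈ 133 hours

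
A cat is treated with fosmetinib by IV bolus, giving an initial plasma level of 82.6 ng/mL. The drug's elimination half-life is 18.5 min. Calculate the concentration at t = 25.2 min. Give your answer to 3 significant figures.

k = ln 2 / 18.5 = 0.03747 min⁻¹
C(t) = C₀ e^(−kt) = 82.6 × e^(−0.03747 × 25.2) = 82.6 × e^(−0.9442) = 82.6 × 0.3890 ≈ 32.1 ng/mL

32.1 ng/mL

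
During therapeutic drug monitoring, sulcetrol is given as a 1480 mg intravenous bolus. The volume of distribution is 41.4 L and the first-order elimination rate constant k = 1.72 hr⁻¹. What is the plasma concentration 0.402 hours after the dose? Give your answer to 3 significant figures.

C₀ = dose / V = 1480 / 41.4 = 35.75 µg/mL
C(t) = C₀ e^(−kt) = 35.75 × e^(−1.720 × 0.402) = 35.75 × e^(−0.6914) = 35.75 × 0.5009 ≈ 17.9 µg/mL

17.9 µg/mL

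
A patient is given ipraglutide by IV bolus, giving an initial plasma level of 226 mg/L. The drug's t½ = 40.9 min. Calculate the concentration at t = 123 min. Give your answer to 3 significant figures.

k = ln 2 / 40.9 = 0.01695 min⁻¹
C(t) = C₀ e^(−kt) = 226 × e^(−0.01695 × 123) = 226 × e^(−2.085) = 226 × 0.1244 ≈ 28.1 mg/L

28.1 mg/L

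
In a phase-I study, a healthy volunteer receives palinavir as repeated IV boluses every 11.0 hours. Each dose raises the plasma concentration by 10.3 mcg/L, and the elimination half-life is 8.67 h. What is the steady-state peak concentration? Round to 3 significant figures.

17.6 mcg/L

k = ln 2 / 8.67 = 0.07995 h⁻¹
Fraction remaining after one interval: e^(−kτ) = e^(−0.07995 × 11.0) = 0.4150
R = 1 / (1 − 0.4150) = 1.709
Css,max = 10.3 × 1.709 ≈ 17.6 mcg/L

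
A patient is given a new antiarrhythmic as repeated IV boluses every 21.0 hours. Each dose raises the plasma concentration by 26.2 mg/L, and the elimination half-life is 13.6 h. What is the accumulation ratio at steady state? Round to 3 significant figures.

k = ln 2 / 13.6 = 0.05097 h⁻¹
Fraction remaining after one interval: e^(−kτ) = e^(−0.05097 × 21.0) = 0.3429
R = 1 / (1 − 0.3429) = 1 / 0.6571 ≈ 1.52

1.52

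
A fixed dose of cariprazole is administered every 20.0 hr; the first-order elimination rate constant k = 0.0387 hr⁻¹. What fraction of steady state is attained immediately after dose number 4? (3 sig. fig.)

f_n = 1 − e^(−nkτ) = 1 − e^(−4 × 0.03870 × 20.0) = 1 − e^(−3.096) = 1 − 0.04523 ≈ 0.955

0.955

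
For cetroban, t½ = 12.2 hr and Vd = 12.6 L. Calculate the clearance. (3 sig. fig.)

0.716 L/hr

k = ln 2 / t½ = ln 2 / 12.2 = 0.05682 hr⁻¹
CL = k · V = 0.05682 × 12.6 ≈ 0.716 L/hr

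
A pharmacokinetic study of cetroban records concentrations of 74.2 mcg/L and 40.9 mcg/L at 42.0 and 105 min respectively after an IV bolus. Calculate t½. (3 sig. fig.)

k = ln(C₁/C₂) / (t₂ − t₁) = ln(74.2/40.9) / (105 − 42.0)
  = 0.5956 / 63.00 = 0.009455 min⁻¹
t½ = ln 2 / k = ln 2 / 0.009455 ≈ 73.3 minutes

73.3 minutes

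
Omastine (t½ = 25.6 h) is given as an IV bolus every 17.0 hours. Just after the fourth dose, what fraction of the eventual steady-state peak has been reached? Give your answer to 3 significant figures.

0.841

k = ln 2 / 25.6 = 0.02708 h⁻¹
f_n = 1 − e^(−nkτ) = 1 − e^(−4 × 0.02708 × 17.0) = 1 − e^(−1.841) = 1 − 0.1586 ≈ 0.841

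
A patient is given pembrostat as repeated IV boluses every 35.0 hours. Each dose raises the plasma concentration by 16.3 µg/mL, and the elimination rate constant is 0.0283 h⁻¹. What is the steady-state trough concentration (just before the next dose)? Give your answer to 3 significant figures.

9.63 µg/mL

Fraction remaining after one interval: e^(−kτ) = e^(−0.02830 × 35.0) = 0.3714
R = 1 / (1 − 0.3714) = 1.591
Css,max = 16.3 × 1.591 = 25.93 µg/mL
Css,min = Css,max × e^(−kτ) = 25.93 × 0.3714 ≈ 9.63 µg/mL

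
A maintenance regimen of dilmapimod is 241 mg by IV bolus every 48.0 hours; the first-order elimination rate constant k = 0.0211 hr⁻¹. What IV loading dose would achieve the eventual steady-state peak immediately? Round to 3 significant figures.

378 mg

Accumulation ratio R = 1 / (1 − e^(−kτ)) = 1 / (1 − e^(−0.02110×48.0)) = 1 / (1 − 0.3632) = 1.570
Loading dose = maintenance dose × R = 241 × 1.570 ≈ 378 mg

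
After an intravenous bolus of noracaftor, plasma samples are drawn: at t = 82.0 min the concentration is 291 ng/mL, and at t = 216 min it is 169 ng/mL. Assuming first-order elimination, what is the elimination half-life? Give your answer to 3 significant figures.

k = ln(C₁/C₂) / (t₂ − t₁) = ln(291/169) / (216 − 82.0)
  = 0.5434 / 134.0 = 0.004055 min⁻¹
t½ = ln 2 / k = ln 2 / 0.004055 ≈ 171 minutes

171 minutes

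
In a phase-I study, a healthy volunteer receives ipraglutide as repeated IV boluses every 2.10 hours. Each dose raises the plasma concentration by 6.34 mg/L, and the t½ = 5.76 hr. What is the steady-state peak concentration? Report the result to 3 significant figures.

28.4 mg/L

k = ln 2 / 5.76 = 0.1203 hr⁻¹
Fraction remaining after one interval: e^(−kτ) = e^(−0.1203 × 2.10) = 0.7767
R = 1 / (1 − 0.7767) = 4.478
Css,max = 6.34 × 4.478 ≈ 28.4 mg/L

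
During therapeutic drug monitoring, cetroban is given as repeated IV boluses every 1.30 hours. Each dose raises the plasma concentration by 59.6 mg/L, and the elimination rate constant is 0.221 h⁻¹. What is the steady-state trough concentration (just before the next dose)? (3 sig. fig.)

Fraction remaining after one interval: e^(−kτ) = e^(−0.2210 × 1.30) = 0.7503
R = 1 / (1 − 0.7503) = 4.005
Css,max = 59.6 × 4.005 = 238.7 mg/L
Css,min = Css,max × e^(−kτ) = 238.7 × 0.7503 ≈ 179 mg/L

179 mg/L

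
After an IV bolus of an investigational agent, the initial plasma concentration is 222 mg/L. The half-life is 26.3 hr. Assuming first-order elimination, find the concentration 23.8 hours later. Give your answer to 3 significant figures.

119 mg/L

k = ln 2 / 26.3 = 0.02636 hr⁻¹
C(t) = C₀ e^(−kt) = 222 × e^(−0.02636 × 23.8) = 222 × e^(−0.6273) = 222 × 0.5341 ≈ 119 mg/L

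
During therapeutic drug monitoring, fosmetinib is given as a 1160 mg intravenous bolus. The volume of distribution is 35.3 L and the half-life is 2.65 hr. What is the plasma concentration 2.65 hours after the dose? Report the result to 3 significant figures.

16.4 mg/L

C₀ = dose / V = 1160 / 35.3 = 32.86 mg/L
k = ln 2 / 2.65 = 0.2616 hr⁻¹
C(t) = C₀ e^(−kt) = 32.86 × e^(−0.2616 × 2.65) = 32.86 × e^(−0.6931) = 32.86 × 0.5000 ≈ 16.4 mg/L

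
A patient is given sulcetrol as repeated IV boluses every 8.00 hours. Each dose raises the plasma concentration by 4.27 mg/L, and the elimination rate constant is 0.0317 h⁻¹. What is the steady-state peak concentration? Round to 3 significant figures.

Fraction remaining after one interval: e^(−kτ) = e^(−0.03170 × 8.00) = 0.7760
R = 1 / (1 − 0.7760) = 4.464
Css,max = 4.27 × 4.464 ≈ 19.1 mg/L

19.1 mg/L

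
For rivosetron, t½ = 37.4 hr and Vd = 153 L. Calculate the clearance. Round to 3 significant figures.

2.84 L/hr

k = ln 2 / t½ = ln 2 / 37.4 = 0.01853 hr⁻¹
CL = k · V = 0.01853 × 153 ≈ 2.84 L/hr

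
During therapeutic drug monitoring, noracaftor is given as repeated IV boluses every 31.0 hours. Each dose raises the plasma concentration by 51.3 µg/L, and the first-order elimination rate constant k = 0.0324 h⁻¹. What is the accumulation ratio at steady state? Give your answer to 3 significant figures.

Fraction remaining after one interval: e^(−kτ) = e^(−0.03240 × 31.0) = 0.3663
R = 1 / (1 − 0.3663) = 1 / 0.6337 ≈ 1.58

1.58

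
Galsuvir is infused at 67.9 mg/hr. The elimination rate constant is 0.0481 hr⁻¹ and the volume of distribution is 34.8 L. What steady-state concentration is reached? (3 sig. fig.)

40.6 mg/L

CL = k · V = 0.0481 × 34.8 = 1.674 L/hr
Css = rate / CL = 67.9 / 1.674 ≈ 40.6 mg/L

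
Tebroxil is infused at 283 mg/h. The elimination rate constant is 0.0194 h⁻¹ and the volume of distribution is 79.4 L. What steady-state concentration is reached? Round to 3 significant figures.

CL = k · V = 0.0194 × 79.4 = 1.540 L/h
Css = rate / CL = 283 / 1.540 ≈ 184 mg/L

184 mg/L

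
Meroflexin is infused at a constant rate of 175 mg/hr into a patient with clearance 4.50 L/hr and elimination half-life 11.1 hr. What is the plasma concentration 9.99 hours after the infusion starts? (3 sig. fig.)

Css = rate / CL = 175 / 4.50 = 38.89 µg/mL
k = ln 2 / 11.1 = 0.06245 hr⁻¹
C(t) = Css (1 − e^(−kt)) = 38.89 × (1 − e^(−0.6238)) = 38.89 × 0.4641 ≈ 18.0 µg/mL

18.0 µg/mL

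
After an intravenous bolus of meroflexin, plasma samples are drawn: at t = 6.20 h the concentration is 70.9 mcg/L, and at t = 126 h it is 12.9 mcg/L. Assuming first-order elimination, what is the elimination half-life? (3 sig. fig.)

48.7 hours

k = ln(C₁/C₂) / (t₂ − t₁) = ln(70.9/12.9) / (126 − 6.20)
  = 1.704 / 119.8 = 0.01422 h⁻¹
t½ = ln 2 / k = ln 2 / 0.01422 ≈ 48.7 hours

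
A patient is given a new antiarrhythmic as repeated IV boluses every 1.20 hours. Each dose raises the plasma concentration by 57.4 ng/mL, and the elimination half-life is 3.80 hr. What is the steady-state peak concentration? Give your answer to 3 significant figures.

292 ng/mL

k = ln 2 / 3.80 = 0.1824 hr⁻¹
Fraction remaining after one interval: e^(−kτ) = e^(−0.1824 × 1.20) = 0.8034
R = 1 / (1 − 0.8034) = 5.087
Css,max = 57.4 × 5.087 ≈ 292 ng/mL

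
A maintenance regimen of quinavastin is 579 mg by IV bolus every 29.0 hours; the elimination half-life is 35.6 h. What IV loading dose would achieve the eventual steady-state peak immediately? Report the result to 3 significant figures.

1340 mg

k = ln 2 / 35.6 = 0.01947 h⁻¹
Accumulation ratio R = 1 / (1 − e^(−kτ)) = 1 / (1 − e^(−0.01947×29.0)) = 1 / (1 − 0.5686) = 2.318
Loading dose = maintenance dose × R = 579 × 2.318 ≈ 1340 mg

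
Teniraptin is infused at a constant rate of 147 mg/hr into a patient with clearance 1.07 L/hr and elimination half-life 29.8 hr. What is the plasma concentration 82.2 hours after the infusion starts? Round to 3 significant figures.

117 mg/L

Css = rate / CL = 147 / 1.07 = 137.4 mg/L
k = ln 2 / 29.8 = 0.02326 hr⁻¹
C(t) = Css (1 − e^(−kt)) = 137.4 × (1 − e^(−1.912)) = 137.4 × 0.8522 ≈ 117 mg/L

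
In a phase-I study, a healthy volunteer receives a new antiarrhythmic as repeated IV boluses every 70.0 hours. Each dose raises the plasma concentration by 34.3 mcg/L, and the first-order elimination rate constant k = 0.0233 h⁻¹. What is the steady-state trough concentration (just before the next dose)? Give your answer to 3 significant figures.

8.35 mcg/L

Fraction remaining after one interval: e^(−kτ) = e^(−0.02330 × 70.0) = 0.1957
R = 1 / (1 − 0.1957) = 1.243
Css,max = 34.3 × 1.243 = 42.65 mcg/L
Css,min = Css,max × e^(−kτ) = 42.65 × 0.1957 ≈ 8.35 mcg/L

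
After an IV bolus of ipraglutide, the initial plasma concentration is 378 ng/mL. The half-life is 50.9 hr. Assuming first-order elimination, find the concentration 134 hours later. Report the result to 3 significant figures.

61.0 ng/mL

k = ln 2 / 50.9 = 0.01362 hr⁻¹
134 hr is 2.633 half-lives, so C = 378 × (1/2)^2.633 = 378 × 0.1613 ≈ 61.0 ng/mL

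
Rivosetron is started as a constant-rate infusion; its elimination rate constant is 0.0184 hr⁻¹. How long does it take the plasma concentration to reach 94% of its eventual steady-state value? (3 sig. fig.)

153 hours

f = 1 − e^(−kt)  ⇒  t = −ln(1 − f) / k
t = −ln(1 − 0.94) / 0.01840 = 2.813 / 0.01840 ≈ 153 hours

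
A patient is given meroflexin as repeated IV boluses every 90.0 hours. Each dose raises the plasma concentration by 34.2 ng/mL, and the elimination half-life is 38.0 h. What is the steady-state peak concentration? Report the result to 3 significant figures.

42.4 ng/mL

k = ln 2 / 38.0 = 0.01824 h⁻¹
Fraction remaining after one interval: e^(−kτ) = e^(−0.01824 × 90.0) = 0.1937
R = 1 / (1 − 0.1937) = 1.240
Css,max = 34.2 × 1.240 ≈ 42.4 ng/mL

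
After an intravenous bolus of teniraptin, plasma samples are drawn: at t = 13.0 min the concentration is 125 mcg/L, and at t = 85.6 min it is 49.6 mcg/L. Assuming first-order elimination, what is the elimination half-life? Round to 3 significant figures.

k = ln(C₁/C₂) / (t₂ − t₁) = ln(125/49.6) / (85.6 − 13.0)
  = 0.9243 / 72.60 = 0.01273 min⁻¹
t½ = ln 2 / k = ln 2 / 0.01273 ≈ 54.4 minutes

54.4 minutes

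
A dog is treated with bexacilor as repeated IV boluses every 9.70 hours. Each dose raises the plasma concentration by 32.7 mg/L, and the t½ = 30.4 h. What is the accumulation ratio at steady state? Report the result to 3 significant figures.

5.04

k = ln 2 / 30.4 = 0.02280 h⁻¹
Fraction remaining after one interval: e^(−kτ) = e^(−0.02280 × 9.70) = 0.8016
R = 1 / (1 − 0.8016) = 1 / 0.1984 ≈ 5.04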